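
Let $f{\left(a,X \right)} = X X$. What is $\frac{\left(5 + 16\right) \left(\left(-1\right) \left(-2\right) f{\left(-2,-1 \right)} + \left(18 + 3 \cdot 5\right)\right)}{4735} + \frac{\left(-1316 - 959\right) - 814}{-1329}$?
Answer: $\frac{3120646}{1258563} \approx 2.4795$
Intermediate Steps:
$f{\left(a,X \right)} = X^{2}$
$\frac{\left(5 + 16\right) \left(\left(-1\right) \left(-2\right) f{\left(-2,-1 \right)} + \left(18 + 3 \cdot 5\right)\right)}{4735} + \frac{\left(-1316 - 959\right) - 814}{-1329} = \frac{\left(5 + 16\right) \left(\left(-1\right) \left(-2\right) \left(-1\right)^{2} + \left(18 + 3 \cdot 5\right)\right)}{4735} + \frac{\left(-1316 - 959\right) - 814}{-1329} = 21 \left(2 \cdot 1 + \left(18 + 15\right)\right) \frac{1}{4735} + \left(-2275 - 814\right) \left(- \frac{1}{1329}\right) = 21 \left(2 + 33\right) \frac{1}{4735} - - \frac{3089}{1329} = 21 \cdot 35 \cdot \frac{1}{4735} + \frac{3089}{1329} = 735 \cdot \frac{1}{4735} + \frac{3089}{1329} = \frac{147}{947} + \frac{3089}{1329} = \frac{3120646}{1258563}$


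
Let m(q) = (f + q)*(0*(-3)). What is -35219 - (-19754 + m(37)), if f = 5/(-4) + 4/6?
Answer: -15465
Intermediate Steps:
f = -7/12 (f = 5*(-¼) + 4*(⅙) = -5/4 + ⅔ = -7/12 ≈ -0.58333)
m(q) = 0 (m(q) = (-7/12 + q)*(0*(-3)) = (-7/12 + q)*0 = 0)
-35219 - (-19754 + m(37)) = -35219 - (-19754 + 0) = -35219 - 1*(-19754) = -35219 + 19754 = -15465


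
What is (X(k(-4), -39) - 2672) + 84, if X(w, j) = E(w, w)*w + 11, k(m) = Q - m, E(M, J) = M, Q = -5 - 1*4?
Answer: -2552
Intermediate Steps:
Q = -9 (Q = -5 - 4 = -9)
k(m) = -9 - m
X(w, j) = 11 + w² (X(w, j) = w*w + 11 = w² + 11 = 11 + w²)
(X(k(-4), -39) - 2672) + 84 = ((11 + (-9 - 1*(-4))²) - 2672) + 84 = ((11 + (-9 + 4)²) - 2672) + 84 = ((11 + (-5)²) - 2672) + 84 = ((11 + 25) - 2672) + 84 = (36 - 2672) + 84 = -2636 + 84 = -2552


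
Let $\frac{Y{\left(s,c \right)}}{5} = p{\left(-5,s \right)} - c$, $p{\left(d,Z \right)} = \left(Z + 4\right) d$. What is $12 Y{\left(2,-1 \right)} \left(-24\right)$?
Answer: $41760$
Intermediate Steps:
$p{\left(d,Z \right)} = d \left(4 + Z\right)$ ($p{\left(d,Z \right)} = \left(4 + Z\right) d = d \left(4 + Z\right)$)
$Y{\left(s,c \right)} = -100 - 25 s - 5 c$ ($Y{\left(s,c \right)} = 5 \left(- 5 \left(4 + s\right) - c\right) = 5 \left(\left(-20 - 5 s\right) - c\right) = 5 \left(-20 - c - 5 s\right) = -100 - 25 s - 5 c$)
$12 Y{\left(2,-1 \right)} \left(-24\right) = 12 \left(-100 - 50 - -5\right) \left(-24\right) = 12 \left(-100 - 50 + 5\right) \left(-24\right) = 12 \left(-145\right) \left(-24\right) = \left(-1740\right) \left(-24\right) = 41760$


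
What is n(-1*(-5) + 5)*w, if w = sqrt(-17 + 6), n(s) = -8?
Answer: -8*I*sqrt(11) ≈ -26.533*I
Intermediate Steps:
w = I*sqrt(11) (w = sqrt(-11) = I*sqrt(11) ≈ 3.3166*I)
n(-1*(-5) + 5)*w = -8*I*sqrt(11)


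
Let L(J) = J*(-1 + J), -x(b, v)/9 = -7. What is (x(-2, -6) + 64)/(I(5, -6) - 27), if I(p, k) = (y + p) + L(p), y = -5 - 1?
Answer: -127/8 ≈ -15.875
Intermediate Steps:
y = -6
x(b, v) = 63 (x(b, v) = -9*(-7) = 63)
I(p, k) = -6 + p + p*(-1 + p) (I(p, k) = (-6 + p) + p*(-1 + p) = -6 + p + p*(-1 + p))
(x(-2, -6) + 64)/(I(5, -6) - 27) = (63 + 64)/((-6 + 5²) - 27) = 127/((-6 + 25) - 27) = 127/(19 - 27) = 127/(-8) = -⅛*127 = -127/8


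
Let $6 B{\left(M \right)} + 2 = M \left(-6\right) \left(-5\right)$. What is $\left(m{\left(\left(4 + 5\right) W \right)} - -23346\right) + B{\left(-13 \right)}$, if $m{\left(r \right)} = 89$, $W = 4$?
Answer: $\frac{70109}{3} \approx 23370.0$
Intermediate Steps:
$B{\left(M \right)} = - \frac{1}{3} + 5 M$ ($B{\left(M \right)} = - \frac{1}{3} + \frac{M \left(-6\right) \left(-5\right)}{6} = - \frac{1}{3} + \frac{- 6 M \left(-5\right)}{6} = - \frac{1}{3} + \frac{30 M}{6} = - \frac{1}{3} + 5 M$)
$\left(m{\left(\left(4 + 5\right) W \right)} - -23346\right) + B{\left(-13 \right)} = \left(89 - -23346\right) + \left(- \frac{1}{3} + 5 \left(-13\right)\right) = \left(89 + 23346\right) - \frac{196}{3} = 23435 - \frac{196}{3} = \frac{70109}{3}$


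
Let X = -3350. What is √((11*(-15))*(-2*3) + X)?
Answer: 2*I*√590 ≈ 48.58*I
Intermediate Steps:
√((11*(-15))*(-2*3) + X) = √((11*(-15))*(-2*3) - 3350) = √(-165*(-6) - 3350) = √(990 - 3350) = √(-2360) = 2*I*√590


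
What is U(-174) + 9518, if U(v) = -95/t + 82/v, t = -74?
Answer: 61282115/6438 ≈ 9518.8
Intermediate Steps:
U(v) = 95/74 + 82/v (U(v) = -95/(-74) + 82/v = -95*(-1/74) + 82/v = 95/74 + 82/v)
U(-174) + 9518 = (95/74 + 82/(-174)) + 9518 = (95/74 + 82*(-1/174)) + 9518 = (95/74 - 41/87) + 9518 = 5231/6438 + 9518 = 61282115/6438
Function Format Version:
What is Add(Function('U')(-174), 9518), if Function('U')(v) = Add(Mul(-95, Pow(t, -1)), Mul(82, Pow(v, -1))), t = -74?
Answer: Rational(61282115, 6438) ≈ 9518.8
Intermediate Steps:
Function('U')(v) = Add(Rational(95, 74), Mul(82, Pow(v, -1))) (Function('U')(v) = Add(Mul(-95, Pow(-74, -1)), Mul(82, Pow(v, -1))) = Add(Mul(-95, Rational(-1, 74)), Mul(82, Pow(v, -1))) = Add(Rational(95, 74), Mul(82, Pow(v, -1))))
Add(Function('U')(-174), 9518) = Add(Add(Rational(95, 74), Mul(82, Pow(-174, -1))), 9518) = Add(Add(Rational(95, 74), Mul(82, Rational(-1, 174))), 9518) = Add(Add(Rational(95, 74), Rational(-41, 87)), 9518) = Add(Rational(5231, 6438), 9518) = Rational(61282115, 6438)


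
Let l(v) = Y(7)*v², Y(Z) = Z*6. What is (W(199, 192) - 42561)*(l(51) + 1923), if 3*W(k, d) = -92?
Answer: -4734702625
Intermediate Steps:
Y(Z) = 6*Z
W(k, d) = -92/3 (W(k, d) = (⅓)*(-92) = -92/3)
l(v) = 42*v² (l(v) = (6*7)*v² = 42*v²)
(W(199, 192) - 42561)*(l(51) + 1923) = (-92/3 - 42561)*(42*51² + 1923) = -127775*(42*2601 + 1923)/3 = -127775*(109242 + 1923)/3 = -127775/3*111165 = -4734702625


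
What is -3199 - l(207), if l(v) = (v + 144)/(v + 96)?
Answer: -323216/101 ≈ -3200.2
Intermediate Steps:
l(v) = (144 + v)/(96 + v)
-3199 - l(207) = -3199 - (144 + 207)/(96 + 207) = -3199 - 351/303 = -3199 - 1*117/101 = -3199 - 117/101 = -323216/101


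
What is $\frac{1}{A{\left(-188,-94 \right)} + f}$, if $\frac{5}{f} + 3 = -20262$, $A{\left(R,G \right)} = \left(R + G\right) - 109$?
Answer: $- \frac{4053}{1584724} \approx -0.0025575$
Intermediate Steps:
$A{\left(R,G \right)} = -109 + G + R$ ($A{\left(R,G \right)} = \left(G + R\right) - 109 = -109 + G + R$)
$f = - \frac{1}{4053}$ ($f = \frac{5}{-3 - 20262} = \frac{5}{-20265} = 5 \left(- \frac{1}{20265}\right) = - \frac{1}{4053} \approx -0.00024673$)
$\frac{1}{A{\left(-188,-94 \right)} + f} = \frac{1}{\left(-109 - 94 - 188\right) - \frac{1}{4053}} = \frac{1}{-391 - \frac{1}{4053}} = \frac{1}{- \frac{1584724}{4053}} = - \frac{4053}{1584724}$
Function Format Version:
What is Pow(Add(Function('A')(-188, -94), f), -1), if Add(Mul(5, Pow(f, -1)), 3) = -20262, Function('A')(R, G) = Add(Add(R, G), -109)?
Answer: Rational(-4053, 1584724) ≈ -0.0025575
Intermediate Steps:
Function('A')(R, G) = Add(-109, G, R) (Function('A')(R, G) = Add(Add(G, R), -109) = Add(-109, G, R))
f = Rational(-1, 4053) (f = Mul(5, Pow(Add(-3, -20262), -1)) = Mul(5, Pow(-20265, -1)) = Mul(5, Rational(-1, 20265)) = Rational(-1, 4053) ≈ -0.00024673)
Pow(Add(Function('A')(-188, -94), f), -1) = Pow(Add(Add(-109, -94, -188), Rational(-1, 4053)), -1) = Pow(Add(-391, Rational(-1, 4053)), -1) = Pow(Rational(-1584724, 4053), -1) = Rational(-4053, 1584724)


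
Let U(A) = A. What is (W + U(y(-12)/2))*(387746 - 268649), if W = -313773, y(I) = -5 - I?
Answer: -74738012283/2 ≈ -3.7369e+10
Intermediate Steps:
(W + U(y(-12)/2))*(387746 - 268649) = (-313773 + (-5 - 1*(-12))/2)*(387746 - 268649) = (-313773 + (-5 + 12)*(½))*119097 = (-313773 + 7*(½))*119097 = (-313773 + 7/2)*119097 = -627539/2*119097 = -74738012283/2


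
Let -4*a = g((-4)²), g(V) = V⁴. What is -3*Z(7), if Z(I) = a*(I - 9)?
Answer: -98304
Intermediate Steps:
a = -16384 (a = -((-4)²)⁴/4 = -¼*16⁴ = -¼*65536 = -16384)
Z(I) = 147456 - 16384*I (Z(I) = -16384*(I - 9) = -16384*(-9 + I) = 147456 - 16384*I)
-3*Z(7) = -3*(147456 - 16384*7) = -3*(147456 - 114688) = -3*32768 = -98304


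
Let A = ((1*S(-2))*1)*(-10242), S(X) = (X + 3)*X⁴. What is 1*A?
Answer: -163872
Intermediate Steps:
S(X) = X⁴*(3 + X) (S(X) = (3 + X)*X⁴ = X⁴*(3 + X))
A = -163872 (A = ((1*((-2)⁴*(3 - 2)))*1)*(-10242) = ((1*(16*1))*1)*(-10242) = ((1*16)*1)*(-10242) = (16*1)*(-10242) = 16*(-10242) = -163872)
1*A = 1*(-163872) = -163872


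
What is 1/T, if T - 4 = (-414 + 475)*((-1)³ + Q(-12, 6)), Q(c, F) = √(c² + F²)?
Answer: 19/222177 + 122*√5/222177 ≈ 0.0013134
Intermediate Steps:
Q(c, F) = √(F² + c²)
T = -57 + 366*√5 (T = 4 + (-414 + 475)*((-1)³ + √(6² + (-12)²)) = 4 + 61*(-1 + √(36 + 144)) = 4 + 61*(-1 + √180) = 4 + 61*(-1 + 6*√5) = 4 + (-61 + 366*√5) = -57 + 366*√5 ≈ 761.40)
1/T = 1/(-57 + 366*√5)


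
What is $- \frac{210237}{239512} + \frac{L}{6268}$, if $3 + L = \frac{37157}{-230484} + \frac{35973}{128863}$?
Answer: $- \frac{699272693122295557}{796227656026023312} \approx -0.87823$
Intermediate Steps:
$L = - \frac{12228505805}{4242979956}$ ($L = -3 + \left(\frac{37157}{-230484} + \frac{35973}{128863}\right) = -3 + \left(37157 \left(- \frac{1}{230484}\right) + 35973 \cdot \frac{1}{128863}\right) = -3 + \left(- \frac{37157}{230484} + \frac{5139}{18409}\right) = -3 + \frac{500434063}{4242979956} = - \frac{12228505805}{4242979956} \approx -2.8821$)
$- \frac{210237}{239512} + \frac{L}{6268} = - \frac{210237}{239512} - \frac{12228505805}{4242979956 \cdot 6268} = \left(-210237\right) \frac{1}{239512} - \frac{12228505805}{26594998364208} = - \frac{210237}{239512} - \frac{12228505805}{26594998364208} = - \frac{699272693122295557}{796227656026023312}$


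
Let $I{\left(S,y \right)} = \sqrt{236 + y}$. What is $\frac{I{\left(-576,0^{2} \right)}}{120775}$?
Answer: $\frac{2 \sqrt{59}}{120775} \approx 0.0001272$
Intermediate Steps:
$\frac{I{\left(-576,0^{2} \right)}}{120775} = \frac{\sqrt{236 + 0^{2}}}{120775} = \sqrt{236 + 0} \cdot \frac{1}{120775} = \sqrt{236} \cdot \frac{1}{120775} = 2 \sqrt{59} \cdot \frac{1}{120775} = \frac{2 \sqrt{59}}{120775}$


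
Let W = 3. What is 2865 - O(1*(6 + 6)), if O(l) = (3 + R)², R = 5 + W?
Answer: 2744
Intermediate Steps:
R = 8 (R = 5 + 3 = 8)
O(l) = 121 (O(l) = (3 + 8)² = 11² = 121)
2865 - O(1*(6 + 6)) = 2865 - 1*121 = 2865 - 121 = 2744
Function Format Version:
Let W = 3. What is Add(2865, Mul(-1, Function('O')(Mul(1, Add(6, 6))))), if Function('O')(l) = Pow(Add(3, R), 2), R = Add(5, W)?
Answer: 2744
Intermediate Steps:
R = 8 (R = Add(5, 3) = 8)
Function('O')(l) = 121 (Function('O')(l) = Pow(Add(3, 8), 2) = Pow(11, 2) = 121)
Add(2865, Mul(-1, Function('O')(Mul(1, Add(6, 6))))) = Add(2865, Mul(-1, 121)) = Add(2865, -121) = 2744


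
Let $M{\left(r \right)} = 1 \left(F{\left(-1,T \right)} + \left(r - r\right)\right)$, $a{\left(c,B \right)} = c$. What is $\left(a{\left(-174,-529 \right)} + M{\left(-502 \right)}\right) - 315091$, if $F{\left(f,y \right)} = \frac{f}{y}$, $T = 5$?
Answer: $- \frac{1576326}{5} \approx -3.1527 \cdot 10^{5}$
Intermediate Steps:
$M{\left(r \right)} = - \frac{1}{5}$ ($M{\left(r \right)} = 1 \left(- \frac{1}{5} + \left(r - r\right)\right) = 1 \left(\left(-1\right) \frac{1}{5} + 0\right) = 1 \left(- \frac{1}{5} + 0\right) = 1 \left(- \frac{1}{5}\right) = - \frac{1}{5}$)
$\left(a{\left(-174,-529 \right)} + M{\left(-502 \right)}\right) - 315091 = \left(-174 - \frac{1}{5}\right) - 315091 = - \frac{871}{5} - 315091 = - \frac{1576326}{5}$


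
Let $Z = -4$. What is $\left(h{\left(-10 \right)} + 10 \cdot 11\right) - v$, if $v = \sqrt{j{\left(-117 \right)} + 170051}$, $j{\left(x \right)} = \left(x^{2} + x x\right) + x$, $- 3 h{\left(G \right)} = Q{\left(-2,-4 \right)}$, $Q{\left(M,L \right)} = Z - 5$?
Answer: $113 - 8 \sqrt{3083} \approx -331.2$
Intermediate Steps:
$Q{\left(M,L \right)} = -9$ ($Q{\left(M,L \right)} = -4 - 5 = -9$)
$h{\left(G \right)} = 3$ ($h{\left(G \right)} = \left(- \frac{1}{3}\right) \left(-9\right) = 3$)
$j{\left(x \right)} = x + 2 x^{2}$ ($j{\left(x \right)} = \left(x^{2} + x^{2}\right) + x = 2 x^{2} + x = x + 2 x^{2}$)
$v = 8 \sqrt{3083}$ ($v = \sqrt{- 117 \left(1 + 2 \left(-117\right)\right) + 170051} = \sqrt{- 117 \left(1 - 234\right) + 170051} = \sqrt{\left(-117\right) \left(-233\right) + 170051} = \sqrt{27261 + 170051} = \sqrt{197312} = 8 \sqrt{3083} \approx 444.2$)
$\left(h{\left(-10 \right)} + 10 \cdot 11\right) - v = \left(3 + 10 \cdot 11\right) - 8 \sqrt{3083} = \left(3 + 110\right) - 8 \sqrt{3083} = 113 - 8 \sqrt{3083}$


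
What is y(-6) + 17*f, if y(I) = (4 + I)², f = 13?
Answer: 225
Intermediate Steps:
y(-6) + 17*f = (4 - 6)² + 17*13 = (-2)² + 221 = 4 + 221 = 225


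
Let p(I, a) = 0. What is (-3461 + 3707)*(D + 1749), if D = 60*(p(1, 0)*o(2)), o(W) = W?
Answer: 430254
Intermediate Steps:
D = 0 (D = 60*(0*2) = 60*0 = 0)
(-3461 + 3707)*(D + 1749) = (-3461 + 3707)*(0 + 1749) = 246*1749 = 430254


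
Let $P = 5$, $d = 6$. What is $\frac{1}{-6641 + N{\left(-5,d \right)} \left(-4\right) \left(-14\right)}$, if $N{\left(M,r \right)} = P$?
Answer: $- \frac{1}{6361} \approx -0.00015721$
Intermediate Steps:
$N{\left(M,r \right)} = 5$
$\frac{1}{-6641 + N{\left(-5,d \right)} \left(-4\right) \left(-14\right)} = \frac{1}{-6641 + 5 \left(-4\right) \left(-14\right)} = \frac{1}{-6641 - -280} = \frac{1}{-6641 + 280} = \frac{1}{-6361} = - \frac{1}{6361}$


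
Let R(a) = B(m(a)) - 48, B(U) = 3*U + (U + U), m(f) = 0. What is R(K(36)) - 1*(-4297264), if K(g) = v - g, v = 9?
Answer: 4297216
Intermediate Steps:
K(g) = 9 - g
B(U) = 5*U (B(U) = 3*U + 2*U = 5*U)
R(a) = -48 (R(a) = 5*0 - 48 = 0 - 48 = -48)
R(K(36)) - 1*(-4297264) = -48 - 1*(-4297264) = -48 + 4297264 = 4297216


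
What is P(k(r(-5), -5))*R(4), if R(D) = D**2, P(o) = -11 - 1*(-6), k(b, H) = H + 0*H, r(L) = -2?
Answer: -80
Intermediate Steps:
k(b, H) = H (k(b, H) = H + 0 = H)
P(o) = -5 (P(o) = -11 + 6 = -5)
P(k(r(-5), -5))*R(4) = -5*4**2 = -5*16 = -80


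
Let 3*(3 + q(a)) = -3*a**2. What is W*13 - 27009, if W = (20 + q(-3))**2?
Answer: -26177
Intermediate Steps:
q(a) = -3 - a**2 (q(a) = -3 + (-3*a**2)/3 = -3 - a**2)
W = 64 (W = (20 + (-3 - 1*(-3)**2))**2 = (20 + (-3 - 1*9))**2 = (20 + (-3 - 9))**2 = (20 - 12)**2 = 8**2 = 64)
W*13 - 27009 = 64*13 - 27009 = 832 - 27009 = -26177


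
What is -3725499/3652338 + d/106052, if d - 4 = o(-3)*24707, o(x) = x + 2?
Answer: -80886720927/64556291596 ≈ -1.2530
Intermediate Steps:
o(x) = 2 + x
d = -24703 (d = 4 + (2 - 3)*24707 = 4 - 1*24707 = 4 - 24707 = -24703)
-3725499/3652338 + d/106052 = -3725499/3652338 - 24703/106052 = -3725499*1/3652338 - 24703*1/106052 = -1241833/1217446 - 24703/106052 = -80886720927/64556291596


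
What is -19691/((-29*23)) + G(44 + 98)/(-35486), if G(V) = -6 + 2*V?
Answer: 12044300/408089 ≈ 29.514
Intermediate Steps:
-19691/((-29*23)) + G(44 + 98)/(-35486) = -19691/((-29*23)) + (-6 + 2*(44 + 98))/(-35486) = -19691/(-667) + (-6 + 2*142)*(-1/35486) = -19691*(-1/667) + (-6 + 284)*(-1/35486) = 679/23 + 278*(-1/35486) = 679/23 - 139/17743 = 12044300/408089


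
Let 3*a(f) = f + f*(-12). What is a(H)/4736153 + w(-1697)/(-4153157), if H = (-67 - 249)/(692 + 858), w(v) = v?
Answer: 18693828252191/45732719740173825 ≈ 0.00040876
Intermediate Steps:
H = -158/775 (H = -316/1550 = -316*1/1550 = -158/775 ≈ -0.20387)
a(f) = -11*f/3 (a(f) = (f + f*(-12))/3 = (f - 12*f)/3 = (-11*f)/3 = -11*f/3)
a(H)/4736153 + w(-1697)/(-4153157) = -11/3*(-158/775)/4736153 - 1697/(-4153157) = (1738/2325)*(1/4736153) - 1697*(-1/4153157) = 1738/11011555725 + 1697/4153157 = 18693828252191/45732719740173825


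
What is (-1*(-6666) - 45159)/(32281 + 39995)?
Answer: -12831/24092 ≈ -0.53258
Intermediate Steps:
(-1*(-6666) - 45159)/(32281 + 39995) = (6666 - 45159)/72276 = -38493*1/72276 = -12831/24092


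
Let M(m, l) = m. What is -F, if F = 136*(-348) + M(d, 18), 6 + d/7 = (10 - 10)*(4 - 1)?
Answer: 47370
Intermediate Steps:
d = -42 (d = -42 + 7*((10 - 10)*(4 - 1)) = -42 + 7*(0*3) = -42 + 7*0 = -42 + 0 = -42)
F = -47370 (F = 136*(-348) - 42 = -47328 - 42 = -47370)
-F = -1*(-47370) = 47370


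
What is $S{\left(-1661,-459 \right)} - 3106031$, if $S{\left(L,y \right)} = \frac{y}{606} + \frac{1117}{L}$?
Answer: $- \frac{1042142212949}{335522} \approx -3.106 \cdot 10^{6}$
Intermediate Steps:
$S{\left(L,y \right)} = \frac{1117}{L} + \frac{y}{606}$ ($S{\left(L,y \right)} = y \frac{1}{606} + \frac{1117}{L} = \frac{y}{606} + \frac{1117}{L} = \frac{1117}{L} + \frac{y}{606}$)
$S{\left(-1661,-459 \right)} - 3106031 = \left(\frac{1117}{-1661} + \frac{1}{606} \left(-459\right)\right) - 3106031 = \left(1117 \left(- \frac{1}{1661}\right) - \frac{153}{202}\right) - 3106031 = \left(- \frac{1117}{1661} - \frac{153}{202}\right) - 3106031 = - \frac{479767}{335522} - 3106031 = - \frac{1042142212949}{335522}$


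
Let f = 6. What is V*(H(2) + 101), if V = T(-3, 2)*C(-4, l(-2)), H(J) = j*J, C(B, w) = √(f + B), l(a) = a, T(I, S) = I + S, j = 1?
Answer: -103*√2 ≈ -145.66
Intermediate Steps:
C(B, w) = √(6 + B)
H(J) = J (H(J) = 1*J = J)
V = -√2 (V = (-3 + 2)*√(6 - 4) = -√2 ≈ -1.4142)
V*(H(2) + 101) = (-√2)*(2 + 101) = -√2*103 = -103*√2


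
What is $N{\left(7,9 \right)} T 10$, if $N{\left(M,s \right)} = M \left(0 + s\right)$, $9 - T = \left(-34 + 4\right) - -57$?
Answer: $-11340$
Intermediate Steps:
$T = -18$ ($T = 9 - \left(\left(-34 + 4\right) - -57\right) = 9 - \left(-30 + 57\right) = 9 - 27 = -18$)
$N{\left(M,s \right)} = M s$
$N{\left(7,9 \right)} T 10 = 7 \cdot 9 \left(\left(-18\right) 10\right) = 63 \left(-180\right) = -11340$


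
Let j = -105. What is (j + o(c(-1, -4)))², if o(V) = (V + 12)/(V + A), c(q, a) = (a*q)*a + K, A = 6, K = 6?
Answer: 44521/4 ≈ 11130.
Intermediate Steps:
c(q, a) = 6 + q*a² (c(q, a) = (a*q)*a + 6 = q*a² + 6 = 6 + q*a²)
o(V) = (12 + V)/(6 + V) (o(V) = (V + 12)/(V + 6) = (12 + V)/(6 + V))
(j + o(c(-1, -4)))² = (-105 + (12 + (6 - 1*(-4)²))/(6 + (6 - 1*(-4)²)))² = (-105 + (12 + (6 - 1*16))/(6 + (6 - 1*16)))² = (-105 + (12 + (6 - 16))/(6 + (6 - 16)))² = (-105 + (12 - 10)/(6 - 10))² = (-105 + 2/(-4))² = (-105 - ¼*2)² = (-105 - ½)² = (-211/2)² = 44521/4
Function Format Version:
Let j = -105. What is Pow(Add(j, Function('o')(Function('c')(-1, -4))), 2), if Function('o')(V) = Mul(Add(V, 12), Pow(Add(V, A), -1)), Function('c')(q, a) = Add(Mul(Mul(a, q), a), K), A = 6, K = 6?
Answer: Rational(44521, 4) ≈ 11130.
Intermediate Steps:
Function('c')(q, a) = Add(6, Mul(q, Pow(a, 2))) (Function('c')(q, a) = Add(Mul(Mul(a, q), a), 6) = Add(Mul(q, Pow(a, 2)), 6) = Add(6, Mul(q, Pow(a, 2))))
Function('o')(V) = Mul(Pow(Add(6, V), -1), Add(12, V)) (Function('o')(V) = Mul(Add(V, 12), Pow(Add(V, 6), -1)) = Mul(Add(12, V), Pow(Add(6, V), -1)) = Mul(Pow(Add(6, V), -1), Add(12, V)))
Pow(Add(j, Function('o')(Function('c')(-1, -4))), 2) = Pow(Add(-105, Mul(Pow(Add(6, Add(6, Mul(-1, Pow(-4, 2)))), -1), Add(12, Add(6, Mul(-1, Pow(-4, 2)))))), 2) = Pow(Add(-105, Mul(Pow(Add(6, Add(6, Mul(-1, 16))), -1), Add(12, Add(6, Mul(-1, 16))))), 2) = Pow(Add(-105, Mul(Pow(Add(6, Add(6, -16)), -1), Add(12, Add(6, -16)))), 2) = Pow(Add(-105, Mul(Pow(Add(6, -10), -1), Add(12, -10))), 2) = Pow(Add(-105, Mul(Pow(-4, -1), 2)), 2) = Pow(Add(-105, Mul(Rational(-1, 4), 2)), 2) = Pow(Add(-105, Rational(-1, 2)), 2) = Pow(Rational(-211, 2), 2) = Rational(44521, 4)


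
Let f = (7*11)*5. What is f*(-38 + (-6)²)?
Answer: -770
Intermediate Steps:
f = 385 (f = 77*5 = 385)
f*(-38 + (-6)²) = 385*(-38 + (-6)²) = 385*(-38 + 36) = 385*(-2) = -770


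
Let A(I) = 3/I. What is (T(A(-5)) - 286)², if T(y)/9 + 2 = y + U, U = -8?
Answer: 3636649/25 ≈ 1.4547e+5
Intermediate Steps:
T(y) = -90 + 9*y (T(y) = -18 + 9*(y - 8) = -18 + 9*(-8 + y) = -18 + (-72 + 9*y) = -90 + 9*y)
(T(A(-5)) - 286)² = ((-90 + 9*(3/(-5))) - 286)² = ((-90 + 9*(3*(-⅕))) - 286)² = ((-90 + 9*(-⅗)) - 286)² = ((-90 - 27/5) - 286)² = (-477/5 - 286)² = (-1907/5)² = 3636649/25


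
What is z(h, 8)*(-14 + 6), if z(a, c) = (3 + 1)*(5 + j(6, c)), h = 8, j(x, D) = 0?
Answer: -160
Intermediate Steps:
z(a, c) = 20 (z(a, c) = (3 + 1)*(5 + 0) = 4*5 = 20)
z(h, 8)*(-14 + 6) = 20*(-14 + 6) = 20*(-8) = -160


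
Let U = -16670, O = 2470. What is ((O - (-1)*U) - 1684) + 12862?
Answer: -3022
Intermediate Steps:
((O - (-1)*U) - 1684) + 12862 = ((2470 - (-1)*(-16670)) - 1684) + 12862 = ((2470 - 1*16670) - 1684) + 12862 = ((2470 - 16670) - 1684) + 12862 = (-14200 - 1684) + 12862 = -15884 + 12862 = -3022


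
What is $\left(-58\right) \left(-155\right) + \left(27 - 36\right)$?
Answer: $8981$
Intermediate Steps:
$\left(-58\right) \left(-155\right) + \left(27 - 36\right) = 8990 + \left(27 - 36\right) = 8990 - 9 = 8981$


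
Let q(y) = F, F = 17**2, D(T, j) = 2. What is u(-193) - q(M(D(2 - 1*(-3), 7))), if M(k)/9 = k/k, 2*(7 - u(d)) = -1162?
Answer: 299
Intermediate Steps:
u(d) = 588 (u(d) = 7 - 1/2*(-1162) = 7 + 581 = 588)
M(k) = 9 (M(k) = 9*(k/k) = 9*1 = 9)
F = 289
q(y) = 289
u(-193) - q(M(D(2 - 1*(-3), 7))) = 588 - 1*289 = 588 - 289 = 299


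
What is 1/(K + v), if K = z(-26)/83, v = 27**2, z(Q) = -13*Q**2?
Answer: 83/51719 ≈ 0.0016048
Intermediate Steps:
v = 729
K = -8788/83 (K = -13*(-26)**2/83 = -13*676*(1/83) = -8788*1/83 = -8788/83 ≈ -105.88)
1/(K + v) = 1/(-8788/83 + 729) = 1/(51719/83) = 83/51719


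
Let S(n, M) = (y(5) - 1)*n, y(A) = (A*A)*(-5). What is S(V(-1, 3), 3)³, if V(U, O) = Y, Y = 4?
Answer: -128024064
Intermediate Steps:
y(A) = -5*A² (y(A) = A²*(-5) = -5*A²)
V(U, O) = 4
S(n, M) = -126*n (S(n, M) = (-5*5² - 1)*n = (-5*25 - 1)*n = (-125 - 1)*n = -126*n)
S(V(-1, 3), 3)³ = (-126*4)³ = (-504)³ = -128024064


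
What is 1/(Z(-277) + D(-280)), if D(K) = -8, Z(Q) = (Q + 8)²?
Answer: 1/72353 ≈ 1.3821e-5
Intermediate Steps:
Z(Q) = (8 + Q)²
1/(Z(-277) + D(-280)) = 1/((8 - 277)² - 8) = 1/((-269)² - 8) = 1/(72361 - 8) = 1/72353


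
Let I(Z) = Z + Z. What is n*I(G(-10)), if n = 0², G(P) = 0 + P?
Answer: 0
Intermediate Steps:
G(P) = P
I(Z) = 2*Z
n = 0
n*I(G(-10)) = 0*(2*(-10)) = 0*(-20) = 0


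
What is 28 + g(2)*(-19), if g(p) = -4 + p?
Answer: 66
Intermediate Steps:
28 + g(2)*(-19) = 28 + (-4 + 2)*(-19) = 28 - 2*(-19) = 28 + 38 = 66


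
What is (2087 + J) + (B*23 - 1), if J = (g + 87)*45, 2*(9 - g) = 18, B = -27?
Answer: 5380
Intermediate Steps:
g = 0 (g = 9 - ½*18 = 9 - 9 = 0)
J = 3915 (J = (0 + 87)*45 = 87*45 = 3915)
(2087 + J) + (B*23 - 1) = (2087 + 3915) + (-27*23 - 1) = 6002 + (-621 - 1) = 6002 - 622 = 5380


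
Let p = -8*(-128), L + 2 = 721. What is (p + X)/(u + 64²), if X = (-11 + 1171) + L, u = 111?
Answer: 2903/4207 ≈ 0.69004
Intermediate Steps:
L = 719 (L = -2 + 721 = 719)
p = 1024
X = 1879 (X = (-11 + 1171) + 719 = 1160 + 719 = 1879)
(p + X)/(u + 64²) = (1024 + 1879)/(111 + 64²) = 2903/(111 + 4096) = 2903/4207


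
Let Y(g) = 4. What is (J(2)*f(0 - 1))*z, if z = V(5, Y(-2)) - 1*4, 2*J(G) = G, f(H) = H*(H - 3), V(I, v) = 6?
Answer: 8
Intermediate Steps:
f(H) = H*(-3 + H)
J(G) = G/2
z = 2 (z = 6 - 1*4 = 6 - 4 = 2)
(J(2)*f(0 - 1))*z = (((1/2)*2)*((0 - 1)*(-3 + (0 - 1))))*2 = (1*(-(-3 - 1)))*2 = (1*(-1*(-4)))*2 = (1*4)*2 = 4*2 = 8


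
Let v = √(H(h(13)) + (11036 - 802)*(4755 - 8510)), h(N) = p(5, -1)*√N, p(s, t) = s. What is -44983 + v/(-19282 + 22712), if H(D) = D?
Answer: -44983 + I*√(38428670 - 5*√13)/3430 ≈ -44983.0 + 1.8073*I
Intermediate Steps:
h(N) = 5*√N
v = √(-38428670 + 5*√13) (v = √(5*√13 + (11036 - 802)*(4755 - 8510)) = √(5*√13 + 10234*(-3755)) = √(5*√13 - 38428670) = √(-38428670 + 5*√13) ≈ 6199.1*I)
-44983 + v/(-19282 + 22712) = -44983 + √(-38428670 + 5*√13)/(-19282 + 22712) = -44983 + √(-38428670 + 5*√13)/3430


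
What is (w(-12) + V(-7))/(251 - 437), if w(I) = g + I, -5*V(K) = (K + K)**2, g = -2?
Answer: 133/465 ≈ 0.28602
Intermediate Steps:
V(K) = -4*K**2/5 (V(K) = -(K + K)**2/5 = -4*K**2/5)
w(I) = -2 + I
(w(-12) + V(-7))/(251 - 437) = ((-2 - 12) - 4/5*(-7)**2)/(251 - 437) = (-14 - 4/5*49)/(-186) = (-14 - 196/5)*(-1/186) = -266/5*(-1/186) = 133/465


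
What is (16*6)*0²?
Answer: 0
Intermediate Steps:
(16*6)*0² = 96*0 = 0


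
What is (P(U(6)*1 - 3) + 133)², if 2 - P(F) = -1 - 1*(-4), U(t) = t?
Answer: 17424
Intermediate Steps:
P(F) = -1 (P(F) = 2 - (-1 - 1*(-4)) = 2 - (-1 + 4) = 2 - 1*3 = 2 - 3 = -1)
(P(U(6)*1 - 3) + 133)² = (-1 + 133)² = 132² = 17424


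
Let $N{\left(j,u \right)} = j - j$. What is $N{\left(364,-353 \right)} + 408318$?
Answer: $408318$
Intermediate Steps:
$N{\left(j,u \right)} = 0$
$N{\left(364,-353 \right)} + 408318 = 0 + 408318 = 408318$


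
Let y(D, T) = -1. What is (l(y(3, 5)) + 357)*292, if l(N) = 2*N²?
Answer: 104828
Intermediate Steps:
(l(y(3, 5)) + 357)*292 = (2*(-1)² + 357)*292 = (2*1 + 357)*292 = (2 + 357)*292 = 359*292 = 104828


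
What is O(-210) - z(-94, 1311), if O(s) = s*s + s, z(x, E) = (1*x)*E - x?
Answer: 167030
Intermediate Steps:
z(x, E) = -x + E*x (z(x, E) = x*E - x = E*x - x = -x + E*x)
O(s) = s + s² (O(s) = s² + s = s + s²)
O(-210) - z(-94, 1311) = -210*(1 - 210) - (-94)*(-1 + 1311) = -210*(-209) - (-94)*1310 = 43890 - 1*(-123140) = 43890 + 123140 = 167030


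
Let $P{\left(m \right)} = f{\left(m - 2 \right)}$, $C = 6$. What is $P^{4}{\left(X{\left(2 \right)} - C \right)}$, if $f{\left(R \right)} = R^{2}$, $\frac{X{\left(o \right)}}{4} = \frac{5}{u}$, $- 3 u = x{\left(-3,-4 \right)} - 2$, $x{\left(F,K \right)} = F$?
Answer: $65536$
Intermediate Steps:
$u = \frac{5}{3}$ ($u = - \frac{-3 - 2}{3} = \left(- \frac{1}{3}\right) \left(-5\right) = \frac{5}{3} \approx 1.6667$)
$X{\left(o \right)} = 12$ ($X{\left(o \right)} = 4 \frac{5}{\frac{5}{3}} = 4 \cdot 5 \cdot \frac{3}{5} = 4 \cdot 3 = 12$)
$P{\left(m \right)} = \left(-2 + m\right)^{2}$ ($P{\left(m \right)} = \left(m - 2\right)^{2} = \left(-2 + m\right)^{2}$)
$P^{4}{\left(X{\left(2 \right)} - C \right)} = \left(\left(-2 + \left(12 - 6\right)\right)^{2}\right)^{4} = \left(\left(-2 + 6\right)^{2}\right)^{4} = \left(4^{2}\right)^{4} = 16^{4} = 65536$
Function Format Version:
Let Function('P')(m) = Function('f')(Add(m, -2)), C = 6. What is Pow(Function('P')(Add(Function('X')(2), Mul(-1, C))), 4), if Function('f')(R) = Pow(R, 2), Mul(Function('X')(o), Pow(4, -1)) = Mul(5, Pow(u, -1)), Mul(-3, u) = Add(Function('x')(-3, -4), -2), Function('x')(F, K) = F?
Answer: 65536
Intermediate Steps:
u = Rational(5, 3) (u = Mul(Rational(-1, 3), Add(-3, -2)) = Mul(Rational(-1, 3), -5) = Rational(5, 3) ≈ 1.6667)
Function('X')(o) = 12 (Function('X')(o) = Mul(4, Mul(5, Pow(Rational(5, 3), -1))) = Mul(4, Mul(5, Rational(3, 5))) = Mul(4, 3) = 12)
Function('P')(m) = Pow(Add(-2, m), 2) (Function('P')(m) = Pow(Add(m, -2), 2) = Pow(Add(-2, m), 2))
Pow(Function('P')(Add(Function('X')(2), Mul(-1, C))), 4) = Pow(Pow(Add(-2, Add(12, Mul(-1, 6))), 2), 4) = Pow(Pow(Add(-2, Add(12, -6)), 2), 4) = Pow(Pow(Add(-2, 6), 2), 4) = Pow(Pow(4, 2), 4) = Pow(16, 4) = 65536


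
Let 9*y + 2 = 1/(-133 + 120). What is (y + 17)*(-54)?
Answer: -11772/13 ≈ -905.54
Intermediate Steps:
y = -3/13 (y = -2/9 + 1/(9*(-133 + 120)) = -2/9 + (⅑)/(-13) = -2/9 + (⅑)*(-1/13) = -2/9 - 1/117 = -3/13 ≈ -0.23077)
(y + 17)*(-54) = (-3/13 + 17)*(-54) = (218/13)*(-54) = -11772/13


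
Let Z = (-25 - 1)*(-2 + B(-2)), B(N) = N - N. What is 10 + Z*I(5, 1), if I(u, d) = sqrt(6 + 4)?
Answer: 10 + 52*sqrt(10) ≈ 174.44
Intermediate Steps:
I(u, d) = sqrt(10)
B(N) = 0
Z = 52 (Z = (-25 - 1)*(-2 + 0) = -26*(-2) = 52)
10 + Z*I(5, 1) = 10 + 52*sqrt(10)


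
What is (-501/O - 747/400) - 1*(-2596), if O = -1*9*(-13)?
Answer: 40401667/15600 ≈ 2589.9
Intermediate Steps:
O = 117 (O = -9*(-13) = 117)
(-501/O - 747/400) - 1*(-2596) = (-501/117 - 747/400) - 1*(-2596) = (-501*1/117 - 747*1/400) + 2596 = (-167/39 - 747/400) + 2596 = -95933/15600 + 2596 = 40401667/15600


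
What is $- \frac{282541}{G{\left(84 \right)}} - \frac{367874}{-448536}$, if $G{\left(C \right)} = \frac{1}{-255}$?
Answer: $\frac{16158050955877}{224268} \approx 7.2048 \cdot 10^{7}$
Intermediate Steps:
$G{\left(C \right)} = - \frac{1}{255}$
$- \frac{282541}{G{\left(84 \right)}} - \frac{367874}{-448536} = - \frac{282541}{- \frac{1}{255}} - \frac{367874}{-448536} = \left(-282541\right) \left(-255\right) - - \frac{183937}{224268} = 72047955 + \frac{183937}{224268} = \frac{16158050955877}{224268}$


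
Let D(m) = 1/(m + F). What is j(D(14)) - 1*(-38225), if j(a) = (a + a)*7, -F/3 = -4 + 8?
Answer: 38232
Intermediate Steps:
F = -12 (F = -3*(-4 + 8) = -3*4 = -12)
D(m) = 1/(-12 + m) (D(m) = 1/(m - 12) = 1/(-12 + m))
j(a) = 14*a (j(a) = (2*a)*7 = 14*a)
j(D(14)) - 1*(-38225) = 14/(-12 + 14) - 1*(-38225) = 14/2 + 38225 = 14*(1/2) + 38225 = 7 + 38225 = 38232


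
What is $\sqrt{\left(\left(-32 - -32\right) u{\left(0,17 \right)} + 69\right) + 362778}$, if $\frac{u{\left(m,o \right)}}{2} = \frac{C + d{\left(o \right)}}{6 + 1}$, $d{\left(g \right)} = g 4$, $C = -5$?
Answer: $\sqrt{362847} \approx 602.37$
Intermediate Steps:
$d{\left(g \right)} = 4 g$
$u{\left(m,o \right)} = - \frac{10}{7} + \frac{8 o}{7}$ ($u{\left(m,o \right)} = 2 \frac{-5 + 4 o}{6 + 1} = 2 \frac{-5 + 4 o}{7} = 2 \left(-5 + 4 o\right) \frac{1}{7} = 2 \left(- \frac{5}{7} + \frac{4 o}{7}\right) = - \frac{10}{7} + \frac{8 o}{7}$)
$\sqrt{\left(\left(-32 - -32\right) u{\left(0,17 \right)} + 69\right) + 362778} = \sqrt{\left(\left(-32 - -32\right) \left(- \frac{10}{7} + \frac{8}{7} \cdot 17\right) + 69\right) + 362778} = \sqrt{\left(\left(-32 + 32\right) \left(- \frac{10}{7} + \frac{136}{7}\right) + 69\right) + 362778} = \sqrt{\left(0 \cdot 18 + 69\right) + 362778} = \sqrt{\left(0 + 69\right) + 362778} = \sqrt{69 + 362778} = \sqrt{362847}$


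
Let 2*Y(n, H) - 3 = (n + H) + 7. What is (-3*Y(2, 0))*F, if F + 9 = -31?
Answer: 720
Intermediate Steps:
Y(n, H) = 5 + H/2 + n/2 (Y(n, H) = 3/2 + ((n + H) + 7)/2 = 3/2 + ((H + n) + 7)/2 = 3/2 + (7 + H + n)/2 = 3/2 + (7/2 + H/2 + n/2) = 5 + H/2 + n/2)
F = -40 (F = -9 - 31 = -40)
(-3*Y(2, 0))*F = -3*(5 + (½)*0 + (½)*2)*(-40) = -3*(5 + 0 + 1)*(-40) = -3*6*(-40) = -18*(-40) = 720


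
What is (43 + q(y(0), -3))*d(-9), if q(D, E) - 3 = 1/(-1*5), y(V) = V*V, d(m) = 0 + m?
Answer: -2061/5 ≈ -412.20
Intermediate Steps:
d(m) = m
y(V) = V**2
q(D, E) = 14/5 (q(D, E) = 3 + 1/(-1*5) = 3 + 1/(-5) = 3 - 1/5 = 14/5)
(43 + q(y(0), -3))*d(-9) = (43 + 14/5)*(-9) = (229/5)*(-9) = -2061/5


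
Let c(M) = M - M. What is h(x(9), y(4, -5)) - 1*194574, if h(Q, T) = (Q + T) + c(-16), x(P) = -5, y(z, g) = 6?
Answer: -194573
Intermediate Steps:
c(M) = 0
h(Q, T) = Q + T (h(Q, T) = (Q + T) + 0 = Q + T)
h(x(9), y(4, -5)) - 1*194574 = (-5 + 6) - 1*194574 = 1 - 194574 = -194573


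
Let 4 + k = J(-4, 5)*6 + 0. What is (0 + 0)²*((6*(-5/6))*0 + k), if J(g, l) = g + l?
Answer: 0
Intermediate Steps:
k = 2 (k = -4 + ((-4 + 5)*6 + 0) = -4 + (1*6 + 0) = -4 + (6 + 0) = -4 + 6 = 2)
(0 + 0)²*((6*(-5/6))*0 + k) = (0 + 0)²*((6*(-5/6))*0 + 2) = 0²*((6*(-5*⅙))*0 + 2) = 0*((6*(-⅚))*0 + 2) = 0*(-5*0 + 2) = 0*(0 + 2) = 0*2 = 0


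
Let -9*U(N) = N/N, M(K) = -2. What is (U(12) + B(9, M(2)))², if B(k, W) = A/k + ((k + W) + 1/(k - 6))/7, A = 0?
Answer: 3481/3969 ≈ 0.87705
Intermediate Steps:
B(k, W) = W/7 + k/7 + 1/(7*(-6 + k)) (B(k, W) = 0/k + ((k + W) + 1/(k - 6))/7 = 0 + ((W + k) + 1/(-6 + k))*(⅐) = 0 + (W + k + 1/(-6 + k))*(⅐) = 0 + (W/7 + k/7 + 1/(7*(-6 + k))) = W/7 + k/7 + 1/(7*(-6 + k)))
U(N) = -⅑ (U(N) = -N/(9*N) = -⅑*1 = -⅑)
(U(12) + B(9, M(2)))² = (-⅑ + (1 + 9² - 6*(-2) - 6*9 - 2*9)/(7*(-6 + 9)))² = (-⅑ + (⅐)*(1 + 81 + 12 - 54 - 18)/3)² = (-⅑ + (⅐)*(⅓)*22)² = (-⅑ + 22/21)² = (59/63)² = 3481/3969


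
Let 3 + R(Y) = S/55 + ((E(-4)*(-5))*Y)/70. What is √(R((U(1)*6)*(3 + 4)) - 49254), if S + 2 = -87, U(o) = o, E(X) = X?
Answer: 2*I*√37242755/55 ≈ 221.92*I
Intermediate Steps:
S = -89 (S = -2 - 87 = -89)
R(Y) = -254/55 + 2*Y/7 (R(Y) = -3 + (-89/55 + ((-4*(-5))*Y)/70) = -3 + (-89*1/55 + (20*Y)*(1/70)) = -3 + (-89/55 + 2*Y/7) = -254/55 + 2*Y/7)
√(R((U(1)*6)*(3 + 4)) - 49254) = √((-254/55 + 2*((1*6)*(3 + 4))/7) - 49254) = √((-254/55 + 2*(6*7)/7) - 49254) = √((-254/55 + (2/7)*42) - 49254) = √((-254/55 + 12) - 49254) = √(406/55 - 49254) = √(-2708564/55) = 2*I*√37242755/55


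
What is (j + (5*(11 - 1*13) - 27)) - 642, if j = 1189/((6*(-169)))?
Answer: -689695/1014 ≈ -680.17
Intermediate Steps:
j = -1189/1014 (j = 1189/(-1014) = 1189*(-1/1014) = -1189/1014 ≈ -1.1726)
(j + (5*(11 - 1*13) - 27)) - 642 = (-1189/1014 + (5*(11 - 1*13) - 27)) - 642 = (-1189/1014 + (5*(11 - 13) - 27)) - 642 = (-1189/1014 + (5*(-2) - 27)) - 642 = (-1189/1014 + (-10 - 27)) - 642 = (-1189/1014 - 37) - 642 = -38707/1014 - 642 = -689695/1014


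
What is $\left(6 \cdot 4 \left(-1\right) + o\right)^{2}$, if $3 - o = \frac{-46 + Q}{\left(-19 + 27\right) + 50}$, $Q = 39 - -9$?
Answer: $\frac{372100}{841} \approx 442.45$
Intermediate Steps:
$Q = 48$ ($Q = 39 + 9 = 48$)
$o = \frac{86}{29}$ ($o = 3 - \frac{-46 + 48}{\left(-19 + 27\right) + 50} = 3 - \frac{2}{8 + 50} = 3 - \frac{2}{58} = 3 - 2 \cdot \frac{1}{58} = 3 - \frac{1}{29} = \frac{86}{29} \approx 2.9655$)
$\left(6 \cdot 4 \left(-1\right) + o\right)^{2} = \left(6 \cdot 4 \left(-1\right) + \frac{86}{29}\right)^{2} = \left(24 \left(-1\right) + \frac{86}{29}\right)^{2} = \left(-24 + \frac{86}{29}\right)^{2} = \left(- \frac{610}{29}\right)^{2} = \frac{372100}{841}$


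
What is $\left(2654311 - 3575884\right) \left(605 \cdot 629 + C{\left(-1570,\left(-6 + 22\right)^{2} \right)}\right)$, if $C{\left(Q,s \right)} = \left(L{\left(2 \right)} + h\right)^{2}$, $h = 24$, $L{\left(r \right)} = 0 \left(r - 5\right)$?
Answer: $-351230823333$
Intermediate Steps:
$L{\left(r \right)} = 0$ ($L{\left(r \right)} = 0 \left(-5 + r\right) = 0$)
$C{\left(Q,s \right)} = 576$ ($C{\left(Q,s \right)} = \left(0 + 24\right)^{2} = 24^{2} = 576$)
$\left(2654311 - 3575884\right) \left(605 \cdot 629 + C{\left(-1570,\left(-6 + 22\right)^{2} \right)}\right) = \left(2654311 - 3575884\right) \left(605 \cdot 629 + 576\right) = - 921573 \left(380545 + 576\right) = \left(-921573\right) 381121 = -351230823333$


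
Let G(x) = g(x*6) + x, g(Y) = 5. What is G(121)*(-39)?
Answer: -4914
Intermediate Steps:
G(x) = 5 + x
G(121)*(-39) = (5 + 121)*(-39) = 126*(-39) = -4914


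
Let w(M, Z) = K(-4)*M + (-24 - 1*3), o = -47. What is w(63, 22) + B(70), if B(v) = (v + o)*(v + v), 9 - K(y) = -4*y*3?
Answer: 736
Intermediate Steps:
K(y) = 9 + 12*y (K(y) = 9 - (-4*y)*3 = 9 - (-12)*y = 9 + 12*y)
B(v) = 2*v*(-47 + v) (B(v) = (v - 47)*(v + v) = (-47 + v)*(2*v) = 2*v*(-47 + v))
w(M, Z) = -27 - 39*M (w(M, Z) = (9 + 12*(-4))*M + (-24 - 1*3) = (9 - 48)*M + (-24 - 3) = -39*M - 27 = -27 - 39*M)
w(63, 22) + B(70) = (-27 - 39*63) + 2*70*(-47 + 70) = (-27 - 2457) + 2*70*23 = -2484 + 3220 = 736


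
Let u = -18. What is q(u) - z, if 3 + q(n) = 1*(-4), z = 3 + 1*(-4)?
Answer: -6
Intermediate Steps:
z = -1 (z = 3 - 4 = -1)
q(n) = -7 (q(n) = -3 + 1*(-4) = -3 - 4 = -7)
q(u) - z = -7 - 1*(-1) = -7 + 1 = -6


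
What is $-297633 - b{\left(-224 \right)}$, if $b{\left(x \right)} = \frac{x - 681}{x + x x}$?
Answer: $- \frac{14867362711}{49952} \approx -2.9763 \cdot 10^{5}$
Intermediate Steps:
$b{\left(x \right)} = \frac{-681 + x}{x + x^{2}}$
$-297633 - b{\left(-224 \right)} = -297633 - \frac{-681 - 224}{\left(-224\right) \left(1 - 224\right)} = -297633 - \left(- \frac{1}{224}\right) \frac{1}{-223} \left(-905\right) = -297633 - \left(- \frac{1}{224}\right) \left(- \frac{1}{223}\right) \left(-905\right) = -297633 - - \frac{905}{49952} = -297633 + \frac{905}{49952} = - \frac{14867362711}{49952}$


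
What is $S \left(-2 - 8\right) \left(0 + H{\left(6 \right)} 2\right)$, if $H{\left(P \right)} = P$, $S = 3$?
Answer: $-360$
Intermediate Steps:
$S \left(-2 - 8\right) \left(0 + H{\left(6 \right)} 2\right) = 3 \left(-2 - 8\right) \left(0 + 6 \cdot 2\right) = 3 \left(-2 - 8\right) \left(0 + 12\right) = 3 \left(-10\right) 12 = \left(-30\right) 12 = -360$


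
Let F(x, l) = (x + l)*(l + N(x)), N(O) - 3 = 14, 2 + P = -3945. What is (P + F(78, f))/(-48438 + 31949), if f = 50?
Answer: -4629/16489 ≈ -0.28073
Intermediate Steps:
P = -3947 (P = -2 - 3945 = -3947)
N(O) = 17 (N(O) = 3 + 14 = 17)
F(x, l) = (17 + l)*(l + x) (F(x, l) = (x + l)*(l + 17) = (l + x)*(17 + l) = (17 + l)*(l + x))
(P + F(78, f))/(-48438 + 31949) = (-3947 + (50² + 17*50 + 17*78 + 50*78))/(-48438 + 31949) = (-3947 + (2500 + 850 + 1326 + 3900))/(-16489) = (-3947 + 8576)*(-1/16489) = 4629*(-1/16489) = -4629/16489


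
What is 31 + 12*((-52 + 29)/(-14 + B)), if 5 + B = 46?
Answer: 187/9 ≈ 20.778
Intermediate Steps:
B = 41 (B = -5 + 46 = 41)
31 + 12*((-52 + 29)/(-14 + B)) = 31 + 12*((-52 + 29)/(-14 + 41)) = 31 + 12*(-23/27) = 31 - 92/9 = 187/9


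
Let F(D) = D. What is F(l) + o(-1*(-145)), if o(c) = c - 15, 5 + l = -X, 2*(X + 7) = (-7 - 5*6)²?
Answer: -1105/2 ≈ -552.50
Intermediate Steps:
X = 1355/2 (X = -7 + (-7 - 5*6)²/2 = -7 + (-7 - 30)²/2 = -7 + (½)*(-37)² = -7 + (½)*1369 = -7 + 1369/2 = 1355/2 ≈ 677.50)
l = -1365/2 (l = -5 - 1*1355/2 = -5 - 1355/2 = -1365/2 ≈ -682.50)
o(c) = -15 + c
F(l) + o(-1*(-145)) = -1365/2 + (-15 - 1*(-145)) = -1365/2 + (-15 + 145) = -1365/2 + 130 = -1105/2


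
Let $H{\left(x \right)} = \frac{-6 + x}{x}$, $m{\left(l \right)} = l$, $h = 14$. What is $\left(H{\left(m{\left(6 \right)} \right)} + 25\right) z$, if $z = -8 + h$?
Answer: $150$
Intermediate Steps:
$z = 6$ ($z = -8 + 14 = 6$)
$H{\left(x \right)} = \frac{-6 + x}{x}$
$\left(H{\left(m{\left(6 \right)} \right)} + 25\right) z = \left(\frac{-6 + 6}{6} + 25\right) 6 = \left(\frac{1}{6} \cdot 0 + 25\right) 6 = \left(0 + 25\right) 6 = 25 \cdot 6 = 150$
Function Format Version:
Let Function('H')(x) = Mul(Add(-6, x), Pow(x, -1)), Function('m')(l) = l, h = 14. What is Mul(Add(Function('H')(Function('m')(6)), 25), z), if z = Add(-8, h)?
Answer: 150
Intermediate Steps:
z = 6 (z = Add(-8, 14) = 6)
Function('H')(x) = Mul(Pow(x, -1), Add(-6, x))
Mul(Add(Function('H')(Function('m')(6)), 25), z) = Mul(Add(Mul(Pow(6, -1), Add(-6, 6)), 25), 6) = Mul(Add(Mul(Rational(1, 6), 0), 25), 6) = Mul(Add(0, 25), 6) = Mul(25, 6) = 150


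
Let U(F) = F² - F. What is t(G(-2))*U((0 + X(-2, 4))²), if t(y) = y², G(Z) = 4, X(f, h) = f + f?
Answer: 3840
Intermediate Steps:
X(f, h) = 2*f
t(G(-2))*U((0 + X(-2, 4))²) = 4²*((0 + 2*(-2))²*(-1 + (0 + 2*(-2))²)) = 16*((0 - 4)²*(-1 + (0 - 4)²)) = 16*((-4)²*(-1 + (-4)²)) = 16*(16*(-1 + 16)) = 16*(16*15) = 16*240 = 3840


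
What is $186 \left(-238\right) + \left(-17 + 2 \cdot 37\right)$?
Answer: $-44211$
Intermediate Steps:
$186 \left(-238\right) + \left(-17 + 2 \cdot 37\right) = -44268 + \left(-17 + 74\right) = -44268 + 57 = -44211$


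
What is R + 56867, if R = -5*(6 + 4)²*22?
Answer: 45867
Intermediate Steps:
R = -11000 (R = -5*10²*22 = -5*100*22 = -500*22 = -11000)
R + 56867 = -11000 + 56867 = 45867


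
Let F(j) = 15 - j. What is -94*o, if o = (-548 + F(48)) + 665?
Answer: -7896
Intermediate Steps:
o = 84 (o = (-548 + (15 - 1*48)) + 665 = (-548 + (15 - 48)) + 665 = (-548 - 33) + 665 = -581 + 665 = 84)
-94*o = -94*84 = -7896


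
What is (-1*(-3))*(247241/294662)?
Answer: 741723/294662 ≈ 2.5172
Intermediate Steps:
(-1*(-3))*(247241/294662) = 3*(247241*(1/294662)) = 3*(247241/294662) = 741723/294662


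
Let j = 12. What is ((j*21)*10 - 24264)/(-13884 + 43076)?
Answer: -2718/3649 ≈ -0.74486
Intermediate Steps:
((j*21)*10 - 24264)/(-13884 + 43076) = ((12*21)*10 - 24264)/(-13884 + 43076) = (252*10 - 24264)/29192 = (2520 - 24264)*(1/29192) = -21744*1/29192 = -2718/3649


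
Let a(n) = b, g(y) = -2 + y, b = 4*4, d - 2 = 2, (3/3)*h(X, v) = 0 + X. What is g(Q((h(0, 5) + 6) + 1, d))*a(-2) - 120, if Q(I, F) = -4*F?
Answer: -408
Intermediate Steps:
h(X, v) = X (h(X, v) = 0 + X = X)
d = 4 (d = 2 + 2 = 4)
b = 16
a(n) = 16
g(Q((h(0, 5) + 6) + 1, d))*a(-2) - 120 = (-2 - 4*4)*16 - 120 = (-2 - 16)*16 - 120 = -18*16 - 120 = -288 - 120 = -408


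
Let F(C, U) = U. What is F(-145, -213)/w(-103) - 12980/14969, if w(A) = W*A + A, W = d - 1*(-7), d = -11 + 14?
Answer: -11517943/16959877 ≈ -0.67913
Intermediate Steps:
d = 3
W = 10 (W = 3 - 1*(-7) = 3 + 7 = 10)
w(A) = 11*A (w(A) = 10*A + A = 11*A)
F(-145, -213)/w(-103) - 12980/14969 = -213/(11*(-103)) - 12980/14969 = -213/(-1133) - 12980*1/14969 = -213*(-1/1133) - 12980/14969 = 213/1133 - 12980/14969 = -11517943/16959877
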